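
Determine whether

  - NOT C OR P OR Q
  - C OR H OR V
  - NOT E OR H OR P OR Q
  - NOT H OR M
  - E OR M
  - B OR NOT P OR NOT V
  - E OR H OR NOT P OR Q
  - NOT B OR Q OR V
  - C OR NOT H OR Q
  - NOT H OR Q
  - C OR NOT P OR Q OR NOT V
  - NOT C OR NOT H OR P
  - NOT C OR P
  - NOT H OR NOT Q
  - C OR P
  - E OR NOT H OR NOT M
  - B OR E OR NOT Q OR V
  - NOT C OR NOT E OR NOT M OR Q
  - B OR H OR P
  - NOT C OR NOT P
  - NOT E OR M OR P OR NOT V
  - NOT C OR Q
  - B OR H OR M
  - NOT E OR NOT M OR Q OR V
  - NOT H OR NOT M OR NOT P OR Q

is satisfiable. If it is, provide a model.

M: True, B: True, P: True, C: False, V: True, H: False, E: True, Q: True

Set M = True.
Set B = True.
Try P = False:
  (NOT C OR P) forces C = False.
  clause (C OR P) is falsified — backtrack.
So P = True.
  then (NOT C OR NOT P) forces C = False.
Try V = False:
  (C OR H OR V) forces H = True.
  (NOT B OR Q OR V) forces Q = True.
  clause (NOT H OR NOT Q) is falsified — backtrack.
So V = True.
  then (C OR NOT P OR Q OR NOT V) forces Q = True.
  then (NOT H OR NOT Q) forces H = False.
Set E = True.
All clauses satisfied.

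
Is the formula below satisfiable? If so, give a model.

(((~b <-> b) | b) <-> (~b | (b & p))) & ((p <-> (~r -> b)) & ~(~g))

r: False, p: True, g: True, b: True

  ((~b <-> b) | b) <-> (~b | (b & p)) = True
    (~b <-> b) | b = True
      ~b <-> b = False
        ~b = False
    ~b | (b & p) = True
      ~b = False
      b & p = True
  (p <-> (~r -> b)) & ~(~g) = True
    p <-> (~r -> b) = True
      ~r -> b = True
        ~r = True
    ~(~g) = True
      ~g = False
Both conjuncts True, so the formula holds.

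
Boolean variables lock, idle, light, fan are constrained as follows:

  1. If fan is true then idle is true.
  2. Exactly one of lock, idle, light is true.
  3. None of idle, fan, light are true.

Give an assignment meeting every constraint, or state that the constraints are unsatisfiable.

lock=T; idle=F; light=F; fan=F

  (1) fan=F ⇒ idle: vacuous ✓
  (2) {lock, idle, light}: 1 true — exactly one ✓
  (3) {idle, fan, light}: 0 true — none ✓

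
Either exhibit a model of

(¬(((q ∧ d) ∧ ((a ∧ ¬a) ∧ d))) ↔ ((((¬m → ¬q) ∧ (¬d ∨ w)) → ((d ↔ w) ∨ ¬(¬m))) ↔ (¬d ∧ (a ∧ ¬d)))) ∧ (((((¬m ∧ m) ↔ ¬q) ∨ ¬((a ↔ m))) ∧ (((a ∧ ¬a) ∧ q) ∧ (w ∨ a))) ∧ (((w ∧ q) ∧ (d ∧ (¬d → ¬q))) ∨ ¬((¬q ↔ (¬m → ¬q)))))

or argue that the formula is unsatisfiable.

No satisfying assignment exists.

Case a = True: the conjunct ¬a is False.
Case a = False: the conjunct a is False.
Both cases fail — unsatisfiable.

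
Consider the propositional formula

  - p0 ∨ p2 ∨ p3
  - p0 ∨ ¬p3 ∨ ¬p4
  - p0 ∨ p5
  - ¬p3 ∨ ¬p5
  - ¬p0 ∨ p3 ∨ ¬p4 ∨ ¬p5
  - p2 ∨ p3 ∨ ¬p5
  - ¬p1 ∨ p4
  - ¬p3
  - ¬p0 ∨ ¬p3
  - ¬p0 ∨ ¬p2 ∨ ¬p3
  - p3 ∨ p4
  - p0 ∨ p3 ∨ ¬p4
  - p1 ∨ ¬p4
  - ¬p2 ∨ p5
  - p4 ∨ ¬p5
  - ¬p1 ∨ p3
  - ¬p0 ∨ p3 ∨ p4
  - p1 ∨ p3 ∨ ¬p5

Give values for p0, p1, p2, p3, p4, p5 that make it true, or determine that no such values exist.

Case p1 = True:
  (¬p1 ∨ p4) forces p4 = True.
  (¬p3) forces p3 = False.
  Clause (¬p1 ∨ p3) is falsified — contradiction.
Case p1 = False:
  (¬p3) forces p3 = False.
  (p3 ∨ p4) forces p4 = True.
  Clause (p1 ∨ ¬p4) is falsified — contradiction.
Both cases fail, so the formula is unsatisfiable.

Unsatisfiable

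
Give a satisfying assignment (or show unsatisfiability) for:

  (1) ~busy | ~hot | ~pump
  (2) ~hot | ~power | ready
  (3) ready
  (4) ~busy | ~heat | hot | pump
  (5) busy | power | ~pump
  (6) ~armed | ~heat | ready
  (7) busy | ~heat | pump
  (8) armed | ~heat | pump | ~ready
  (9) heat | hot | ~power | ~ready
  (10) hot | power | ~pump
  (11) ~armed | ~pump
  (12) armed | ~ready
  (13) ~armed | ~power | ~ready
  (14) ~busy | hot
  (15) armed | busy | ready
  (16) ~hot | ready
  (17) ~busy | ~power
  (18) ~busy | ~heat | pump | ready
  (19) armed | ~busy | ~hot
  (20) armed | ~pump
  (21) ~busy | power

pump = False, heat = False, hot = False, busy = False, power = False, armed = True, ready = True

Unit clause (ready) forces ready = True.
In (armed | ~ready) only armed is left, so armed = True.
In (~armed | ~power | ~ready) only ~power is left, so power = False.
In (~busy | power) only ~busy is left, so busy = False.
In (busy | power | ~pump) only ~pump is left, so pump = False.
In (busy | ~heat | pump) only ~heat is left, so heat = False.
Set hot = False.
All clauses satisfied.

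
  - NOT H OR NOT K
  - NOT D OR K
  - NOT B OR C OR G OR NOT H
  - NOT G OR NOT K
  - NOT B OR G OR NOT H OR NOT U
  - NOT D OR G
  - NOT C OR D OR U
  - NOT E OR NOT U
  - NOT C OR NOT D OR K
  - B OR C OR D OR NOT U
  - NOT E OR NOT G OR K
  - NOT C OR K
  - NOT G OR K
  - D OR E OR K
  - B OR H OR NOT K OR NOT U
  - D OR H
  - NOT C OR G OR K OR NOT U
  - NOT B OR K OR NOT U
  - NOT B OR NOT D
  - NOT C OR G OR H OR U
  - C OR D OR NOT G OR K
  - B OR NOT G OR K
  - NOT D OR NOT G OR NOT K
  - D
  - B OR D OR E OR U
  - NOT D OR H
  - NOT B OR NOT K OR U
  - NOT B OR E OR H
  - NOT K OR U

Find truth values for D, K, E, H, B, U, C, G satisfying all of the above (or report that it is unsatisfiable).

Case D = True:
  (NOT D OR K) forces K = True.
  (NOT H OR NOT K) forces H = False.
  Clause (NOT D OR H) is falsified — contradiction.
Case D = False:
  Clause (D) is falsified — contradiction.
Both cases fail, so the formula is unsatisfiable.

Unsatisfiable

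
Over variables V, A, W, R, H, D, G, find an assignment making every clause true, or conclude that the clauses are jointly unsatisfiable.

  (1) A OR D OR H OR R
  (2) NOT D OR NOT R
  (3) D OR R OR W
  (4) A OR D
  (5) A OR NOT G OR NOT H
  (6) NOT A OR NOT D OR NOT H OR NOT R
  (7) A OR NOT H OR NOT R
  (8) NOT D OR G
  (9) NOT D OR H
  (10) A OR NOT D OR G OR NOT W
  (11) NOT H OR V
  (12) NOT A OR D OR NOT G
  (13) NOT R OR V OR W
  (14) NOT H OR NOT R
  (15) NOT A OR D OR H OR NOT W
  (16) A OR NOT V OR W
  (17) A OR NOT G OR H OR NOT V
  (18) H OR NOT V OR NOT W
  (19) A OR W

Set V = True.
Try A = False:
  (A OR D) forces D = True.
  (NOT D OR NOT R) forces R = False.
  (NOT D OR G) forces G = True.
  (A OR NOT G OR NOT H) forces H = False.
  clause (NOT D OR H) is falsified — backtrack.
So A = True.
Set W = False.
Set R = True.
  then (NOT D OR NOT R) forces D = False.
  then (NOT A OR D OR NOT G) forces G = False.
  then (NOT H OR NOT R) forces H = False.
All clauses satisfied.

V = True; A = True; W = False; R = True; H = False; D = False; G = False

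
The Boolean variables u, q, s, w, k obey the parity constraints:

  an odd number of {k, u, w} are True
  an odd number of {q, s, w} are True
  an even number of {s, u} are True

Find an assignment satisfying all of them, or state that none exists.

u=T, q=F, s=T, w=F, k=F

{k, u, w}: 1 true → odd ✓
{q, s, w}: 1 true → odd ✓
{s, u}: 2 true → even ✓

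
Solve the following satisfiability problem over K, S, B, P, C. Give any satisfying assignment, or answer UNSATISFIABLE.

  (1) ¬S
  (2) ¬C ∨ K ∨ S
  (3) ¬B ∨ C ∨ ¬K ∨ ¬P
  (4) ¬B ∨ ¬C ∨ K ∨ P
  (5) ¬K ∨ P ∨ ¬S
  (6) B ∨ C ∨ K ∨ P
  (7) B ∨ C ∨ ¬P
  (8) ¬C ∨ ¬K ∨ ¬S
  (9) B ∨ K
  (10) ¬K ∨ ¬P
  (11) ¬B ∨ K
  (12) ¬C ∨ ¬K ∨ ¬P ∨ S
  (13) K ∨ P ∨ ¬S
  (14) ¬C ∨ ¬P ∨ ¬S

K: True; S: False; B: False; P: False; C: True

Unit clause (¬S) forces S = False.
Set K = True.
  then (¬K ∨ ¬P) forces P = False.
Set B = False.
Set C = True.
All clauses satisfied.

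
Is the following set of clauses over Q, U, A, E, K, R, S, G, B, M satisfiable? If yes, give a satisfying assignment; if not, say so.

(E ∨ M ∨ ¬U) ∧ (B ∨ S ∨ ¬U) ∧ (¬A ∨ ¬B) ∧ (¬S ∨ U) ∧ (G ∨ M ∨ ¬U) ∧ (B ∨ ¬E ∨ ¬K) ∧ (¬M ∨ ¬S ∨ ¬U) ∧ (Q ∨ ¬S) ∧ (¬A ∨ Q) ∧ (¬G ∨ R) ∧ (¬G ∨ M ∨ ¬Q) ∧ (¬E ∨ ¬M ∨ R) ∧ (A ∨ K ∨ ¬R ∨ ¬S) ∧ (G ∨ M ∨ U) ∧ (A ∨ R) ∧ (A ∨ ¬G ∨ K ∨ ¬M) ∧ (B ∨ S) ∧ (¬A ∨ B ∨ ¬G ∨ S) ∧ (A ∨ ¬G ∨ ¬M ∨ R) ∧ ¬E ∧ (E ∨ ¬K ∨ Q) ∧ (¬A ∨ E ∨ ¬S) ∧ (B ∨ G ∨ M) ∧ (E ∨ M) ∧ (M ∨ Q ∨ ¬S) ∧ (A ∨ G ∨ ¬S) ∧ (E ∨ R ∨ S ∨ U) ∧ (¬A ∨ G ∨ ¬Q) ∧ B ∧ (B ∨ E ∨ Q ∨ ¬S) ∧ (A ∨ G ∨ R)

Q = True, U = False, A = False, E = False, K = False, R = True, S = False, G = False, B = True, M = True

Unit clause (¬E) forces E = False.
In (E ∨ M) only M is left, so M = True.
Unit clause (B) forces B = True.
In (¬A ∨ ¬B) only ¬A is left, so A = False.
In (A ∨ R) only R is left, so R = True.
Set Q = True.
Set U = False.
  then (¬S ∨ U) forces S = False.
Set K = False.
  then (A ∨ ¬G ∨ K ∨ ¬M) forces G = False.
All clauses satisfied.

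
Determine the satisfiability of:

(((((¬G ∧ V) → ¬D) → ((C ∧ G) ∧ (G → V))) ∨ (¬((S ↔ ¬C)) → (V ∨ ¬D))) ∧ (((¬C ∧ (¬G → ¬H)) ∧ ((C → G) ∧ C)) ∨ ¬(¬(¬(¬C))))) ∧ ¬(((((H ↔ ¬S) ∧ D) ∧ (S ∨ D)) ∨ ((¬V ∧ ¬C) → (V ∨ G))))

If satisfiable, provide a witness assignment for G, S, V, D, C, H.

Case C = True: the conjunct ¬(((((H ↔ ¬S) ∧ D) ∧ (S ∨ D)) ∨ ((¬V ∧ ¬C) → (V ∨ G)))) becomes ¬(((((H ↔ ¬S) ∧ D) ∧ (S ∨ D)) ∨ True)) = False.
Case C = False: the conjunct ((¬C ∧ (¬G → ¬H)) ∧ ((C → G) ∧ C)) ∨ ¬(¬(¬(¬C))) becomes ((¬G → ¬H) ∧ False) ∨ ¬True = False.
Both cases fail — unsatisfiable.

Unsatisfiable — no assignment works.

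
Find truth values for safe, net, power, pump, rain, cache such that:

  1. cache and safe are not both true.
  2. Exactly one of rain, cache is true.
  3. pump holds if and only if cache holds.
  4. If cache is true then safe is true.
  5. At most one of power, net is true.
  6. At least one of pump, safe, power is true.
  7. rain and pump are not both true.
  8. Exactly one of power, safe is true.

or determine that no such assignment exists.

safe = False, net = False, power = True, pump = False, rain = True, cache = False

  (1) cache=F, safe=F — not both ✓
  (2) {rain, cache}: 1 true — exactly one ✓
  (3) pump=F, cache=F — same ✓
  (4) cache=F ⇒ safe: vacuous ✓
  (5) {power, net}: 1 true — at most one ✓
  (6) {pump, safe, power}: 1 true — at least one ✓
  (7) rain=T, pump=F — not both ✓
  (8) {power, safe}: 1 true — exactly one ✓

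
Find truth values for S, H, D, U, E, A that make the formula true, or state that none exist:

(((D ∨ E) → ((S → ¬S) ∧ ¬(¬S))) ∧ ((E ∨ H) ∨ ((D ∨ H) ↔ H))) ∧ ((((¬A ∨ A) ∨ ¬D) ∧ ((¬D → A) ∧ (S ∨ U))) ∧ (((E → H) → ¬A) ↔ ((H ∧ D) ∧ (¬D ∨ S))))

S = True; H = False; D = False; U = False; E = False; A = True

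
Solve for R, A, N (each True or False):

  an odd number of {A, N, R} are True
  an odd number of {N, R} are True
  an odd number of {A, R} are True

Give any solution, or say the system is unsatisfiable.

R: True, A: False, N: False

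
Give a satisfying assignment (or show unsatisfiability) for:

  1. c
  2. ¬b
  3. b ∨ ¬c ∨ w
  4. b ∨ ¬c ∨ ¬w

Case c = True:
  (¬b) forces b = False.
  (b ∨ ¬c ∨ w) forces w = True.
  Clause (b ∨ ¬c ∨ ¬w) is falsified — contradiction.
Case c = False:
  Clause (c) is falsified — contradiction.
Both cases fail, so the formula is unsatisfiable.

The formula is unsatisfiable.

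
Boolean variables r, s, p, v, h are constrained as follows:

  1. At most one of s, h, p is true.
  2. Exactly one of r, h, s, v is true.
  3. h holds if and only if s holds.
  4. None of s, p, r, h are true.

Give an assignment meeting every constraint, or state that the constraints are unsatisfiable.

r: False, s: False, p: False, v: True, h: False

  (1) {s, h, p}: 0 true — at most one ✓
  (2) {r, h, s, v}: 1 true — exactly one ✓
  (3) h=F, s=F — same ✓
  (4) {s, p, r, h}: 0 true — none ✓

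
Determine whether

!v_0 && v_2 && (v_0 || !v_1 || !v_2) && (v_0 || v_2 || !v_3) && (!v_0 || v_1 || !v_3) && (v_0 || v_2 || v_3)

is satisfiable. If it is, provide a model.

v_0 = False; v_1 = False; v_2 = True; v_3 = False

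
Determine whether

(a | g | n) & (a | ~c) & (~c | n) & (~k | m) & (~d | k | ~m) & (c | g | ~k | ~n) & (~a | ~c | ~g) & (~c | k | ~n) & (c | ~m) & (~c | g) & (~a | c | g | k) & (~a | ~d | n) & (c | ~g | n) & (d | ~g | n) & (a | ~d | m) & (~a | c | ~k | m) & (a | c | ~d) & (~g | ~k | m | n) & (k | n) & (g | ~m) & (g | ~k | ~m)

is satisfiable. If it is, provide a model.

m: False, c: False, a: True, k: False, n: True, g: True, d: True

Try m = True:
  (c | ~m) forces c = True.
  (a | ~c) forces a = True.
  (~c | n) forces n = True.
  (~a | ~c | ~g) forces g = False.
  clause (~c | g) is falsified — backtrack.
So m = False.
  then (~k | m) forces k = False.
  then (k | n) forces n = True.
  then (~c | k | ~n) forces c = False.
Set a = True.
  then (~a | c | g | k) forces g = True.
Set d = True.
All clauses satisfied.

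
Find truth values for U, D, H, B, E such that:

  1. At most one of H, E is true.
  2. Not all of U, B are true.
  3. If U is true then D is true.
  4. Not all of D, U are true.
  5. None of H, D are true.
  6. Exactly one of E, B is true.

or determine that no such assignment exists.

U=F; D=F; H=F; B=T; E=F

  (1) {H, E}: 0 true — at most one ✓
  (2) {U, B}: 1/2 true — not all ✓
  (3) U=F ⇒ D: vacuous ✓
  (4) {D, U}: 0/2 true — not all ✓
  (5) {H, D}: 0 true — none ✓
  (6) {E, B}: 1 true — exactly one ✓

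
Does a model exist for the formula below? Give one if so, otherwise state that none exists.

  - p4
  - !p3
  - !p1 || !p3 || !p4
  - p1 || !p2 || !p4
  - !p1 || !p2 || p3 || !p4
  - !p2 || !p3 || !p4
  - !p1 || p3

p1 = False, p2 = False, p3 = False, p4 = True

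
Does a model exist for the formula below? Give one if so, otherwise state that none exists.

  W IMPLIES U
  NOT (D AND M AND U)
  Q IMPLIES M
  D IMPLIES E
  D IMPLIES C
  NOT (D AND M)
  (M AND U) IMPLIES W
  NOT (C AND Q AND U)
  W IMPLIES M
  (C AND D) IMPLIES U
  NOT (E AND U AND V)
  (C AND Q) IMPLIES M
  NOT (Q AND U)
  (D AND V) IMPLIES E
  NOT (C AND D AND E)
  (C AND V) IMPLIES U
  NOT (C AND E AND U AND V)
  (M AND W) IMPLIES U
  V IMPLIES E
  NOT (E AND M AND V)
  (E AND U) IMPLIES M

E=T; Q=F; C=T; V=F; M=F; W=F; U=F; D=F

Set E = True.
Set Q = False.
Set C = True.
  then (NOT C OR NOT D OR NOT E) forces D = False.
Set V = False.
Set M = False.
  then (M OR NOT W) forces W = False.
  then (NOT E OR M OR NOT U) forces U = False.
All clauses satisfied.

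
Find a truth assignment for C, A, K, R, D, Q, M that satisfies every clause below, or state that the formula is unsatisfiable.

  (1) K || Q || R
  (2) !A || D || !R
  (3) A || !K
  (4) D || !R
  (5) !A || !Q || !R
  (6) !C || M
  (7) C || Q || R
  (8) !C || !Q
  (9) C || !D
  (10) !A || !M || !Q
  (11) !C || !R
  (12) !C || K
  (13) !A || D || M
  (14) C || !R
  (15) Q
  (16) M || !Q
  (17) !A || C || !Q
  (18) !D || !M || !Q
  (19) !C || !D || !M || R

Unit clause (Q) forces Q = True.
In (M || !Q) only M is left, so M = True.
In (!D || !M || !Q) only !D is left, so D = False.
In (D || !R) only !R is left, so R = False.
In (!C || !Q) only !C is left, so C = False.
In (!A || !M || !Q) only !A is left, so A = False.
In (A || !K) only !K is left, so K = False.
All clauses satisfied.

C = False, A = False, K = False, R = False, D = False, Q = True, M = True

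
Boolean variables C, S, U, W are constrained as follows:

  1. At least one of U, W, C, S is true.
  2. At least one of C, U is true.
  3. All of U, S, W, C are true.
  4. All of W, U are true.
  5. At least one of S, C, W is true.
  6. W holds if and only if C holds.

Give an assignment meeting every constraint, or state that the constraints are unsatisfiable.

C = True; S = True; U = True; W = True

  (1) {U, W, C, S}: 4 true — at least one ✓
  (2) {C, U}: 2 true — at least one ✓
  (3) {U, S, W, C}: all 4 true ✓
  (4) {W, U}: all 2 true ✓
  (5) {S, C, W}: 3 true — at least one ✓
  (6) W=T, C=T — same ✓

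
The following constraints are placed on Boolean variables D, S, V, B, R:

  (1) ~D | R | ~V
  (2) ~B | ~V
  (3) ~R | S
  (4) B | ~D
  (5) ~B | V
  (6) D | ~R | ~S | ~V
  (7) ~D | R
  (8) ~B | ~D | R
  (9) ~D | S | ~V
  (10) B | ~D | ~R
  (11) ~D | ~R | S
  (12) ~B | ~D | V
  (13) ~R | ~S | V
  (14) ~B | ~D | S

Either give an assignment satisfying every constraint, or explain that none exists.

Try D = True:
  (B | ~D) forces B = True.
  (~B | ~V) forces V = False.
  clause (~B | V) is falsified — backtrack.
So D = False.
Set S = False.
  then (~R | S) forces R = False.
Set V = False.
  then (~B | V) forces B = False.
All clauses satisfied.

D=F; S=F; V=F; B=F; R=F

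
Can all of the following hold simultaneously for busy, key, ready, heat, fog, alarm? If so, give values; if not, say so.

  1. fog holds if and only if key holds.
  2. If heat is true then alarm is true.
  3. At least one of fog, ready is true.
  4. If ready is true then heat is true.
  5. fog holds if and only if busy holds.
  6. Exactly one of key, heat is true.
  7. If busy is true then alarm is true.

busy: True; key: True; ready: False; heat: False; fog: True; alarm: True

  (1) fog=T, key=T — same ✓
  (2) heat=F ⇒ alarm: vacuous ✓
  (3) {fog, ready}: 1 true — at least one ✓
  (4) ready=F ⇒ heat: vacuous ✓
  (5) fog=T, busy=T — same ✓
  (6) {key, heat}: 1 true — exactly one ✓
  (7) busy=T ⇒ alarm: T ✓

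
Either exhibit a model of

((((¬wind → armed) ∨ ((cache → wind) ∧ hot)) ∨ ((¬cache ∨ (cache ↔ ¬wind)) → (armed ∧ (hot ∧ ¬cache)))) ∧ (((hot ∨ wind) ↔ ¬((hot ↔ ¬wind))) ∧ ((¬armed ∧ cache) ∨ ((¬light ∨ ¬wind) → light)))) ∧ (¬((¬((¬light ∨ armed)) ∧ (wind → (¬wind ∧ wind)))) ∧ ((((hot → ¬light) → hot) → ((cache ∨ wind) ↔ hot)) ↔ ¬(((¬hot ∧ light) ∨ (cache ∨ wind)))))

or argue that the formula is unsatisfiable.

Unsatisfiable

Case wind = True: the formula simplifies to (¬(¬hot) ∧ ((¬armed ∧ cache) ∨ (¬light → light))) ∧ ¬((((hot → ¬light) → hot) → hot)).
  hot = True: the conjunct ¬((((hot → ¬light) → hot) → hot)) becomes ¬((True → True)) = False.
  hot = False: the conjunct ¬(¬hot) becomes ¬(¬False) = False.
Case wind = False: the formula simplifies to (((armed ∨ (¬cache ∧ hot)) ∨ ((¬cache ∨ cache) → (armed ∧ (hot ∧ ¬cache)))) ∧ ((hot ↔ ¬hot) ∧ ((¬armed ∧ cache) ∨ light))) ∧ (¬(¬((¬light ∨ armed))) ∧ ((((hot → ¬light) → hot) → (cache ↔ hot)) ↔ ¬(((¬hot ∧ light) ∨ cache)))).
  hot = True: the conjunct hot ↔ ¬hot becomes True ↔ ¬True = False.
  hot = False: the conjunct hot ↔ ¬hot becomes False ↔ ¬False = False.
Both cases fail — unsatisfiable.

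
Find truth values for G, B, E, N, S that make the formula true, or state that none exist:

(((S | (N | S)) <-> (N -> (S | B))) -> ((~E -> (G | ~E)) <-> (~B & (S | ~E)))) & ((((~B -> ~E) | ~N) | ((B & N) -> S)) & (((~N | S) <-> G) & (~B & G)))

G=T, B=F, E=T, N=T, S=T

  ((S | (N | S)) <-> (N -> (S | B))) -> ((~E -> (G | ~E)) <-> (~B & (S | ~E))) = True
    (S | (N | S)) <-> (N -> (S | B)) = True
      S | (N | S) = True
        N | S = True
      N -> (S | B) = True
        S | B = True
    (~E -> (G | ~E)) <-> (~B & (S | ~E)) = True
      ~E -> (G | ~E) = True
        ~E = False
        G | ~E = True
          ~E = False
      ~B & (S | ~E) = True
        ~B = True
        S | ~E = True
          ~E = False
  (((~B -> ~E) | ~N) | ((B & N) -> S)) & (((~N | S) <-> G) & (~B & G)) = True
    ((~B -> ~E) | ~N) | ((B & N) -> S) = True
      (~B -> ~E) | ~N = False
        ~B -> ~E = False
          ~B = True
          ~E = False
        ~N = False
      (B & N) -> S = True
        B & N = False
    ((~N | S) <-> G) & (~B & G) = True
      (~N | S) <-> G = True
        ~N | S = True
          ~N = False
      ~B & G = True
        ~B = True
Both conjuncts True, so the formula holds.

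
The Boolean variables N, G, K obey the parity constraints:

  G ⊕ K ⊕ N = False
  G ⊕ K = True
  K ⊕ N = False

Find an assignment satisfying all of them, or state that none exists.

N: True, G: False, K: True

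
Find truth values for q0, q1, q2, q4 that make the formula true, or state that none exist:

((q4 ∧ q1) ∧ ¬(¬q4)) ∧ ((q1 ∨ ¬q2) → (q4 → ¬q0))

q0 = False, q1 = True, q2 = True, q4 = True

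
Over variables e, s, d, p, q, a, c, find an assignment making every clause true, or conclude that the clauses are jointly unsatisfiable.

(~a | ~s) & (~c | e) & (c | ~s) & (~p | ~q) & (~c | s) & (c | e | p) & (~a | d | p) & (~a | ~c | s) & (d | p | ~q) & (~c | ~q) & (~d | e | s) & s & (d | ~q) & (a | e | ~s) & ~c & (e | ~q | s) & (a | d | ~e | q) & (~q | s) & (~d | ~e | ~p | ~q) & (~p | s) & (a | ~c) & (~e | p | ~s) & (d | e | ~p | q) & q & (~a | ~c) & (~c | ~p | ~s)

Case c = True:
  Clause (~c) is falsified — contradiction.
Case c = False:
  (c | ~s) forces s = False.
  Clause (s) is falsified — contradiction.
Both cases fail, so the formula is unsatisfiable.

Unsatisfiable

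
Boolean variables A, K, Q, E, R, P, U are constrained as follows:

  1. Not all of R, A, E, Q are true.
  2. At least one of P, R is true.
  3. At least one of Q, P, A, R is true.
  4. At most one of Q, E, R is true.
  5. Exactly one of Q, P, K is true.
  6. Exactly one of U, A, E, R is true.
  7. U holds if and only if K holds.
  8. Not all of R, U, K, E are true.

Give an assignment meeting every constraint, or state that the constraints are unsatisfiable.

A: False; K: False; Q: False; E: True; R: False; P: True; U: False

  (1) {R, A, E, Q}: 1/4 true — not all ✓
  (2) {P, R}: 1 true — at least one ✓
  (3) {Q, P, A, R}: 1 true — at least one ✓
  (4) {Q, E, R}: 1 true — at most one ✓
  (5) {Q, P, K}: 1 true — exactly one ✓
  (6) {U, A, E, R}: 1 true — exactly one ✓
  (7) U=F, K=F — same ✓
  (8) {R, U, K, E}: 1/4 true — not all ✓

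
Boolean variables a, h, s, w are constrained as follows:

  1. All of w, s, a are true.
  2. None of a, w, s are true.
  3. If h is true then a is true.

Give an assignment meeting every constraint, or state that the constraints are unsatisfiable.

Case a = True:
  Constraint (2) is violated (a=T) — contradiction.
Case a = False:
  Constraint (1) is violated (a=F) — contradiction.
Both cases fail — unsatisfiable.

Unsatisfiable — no assignment works.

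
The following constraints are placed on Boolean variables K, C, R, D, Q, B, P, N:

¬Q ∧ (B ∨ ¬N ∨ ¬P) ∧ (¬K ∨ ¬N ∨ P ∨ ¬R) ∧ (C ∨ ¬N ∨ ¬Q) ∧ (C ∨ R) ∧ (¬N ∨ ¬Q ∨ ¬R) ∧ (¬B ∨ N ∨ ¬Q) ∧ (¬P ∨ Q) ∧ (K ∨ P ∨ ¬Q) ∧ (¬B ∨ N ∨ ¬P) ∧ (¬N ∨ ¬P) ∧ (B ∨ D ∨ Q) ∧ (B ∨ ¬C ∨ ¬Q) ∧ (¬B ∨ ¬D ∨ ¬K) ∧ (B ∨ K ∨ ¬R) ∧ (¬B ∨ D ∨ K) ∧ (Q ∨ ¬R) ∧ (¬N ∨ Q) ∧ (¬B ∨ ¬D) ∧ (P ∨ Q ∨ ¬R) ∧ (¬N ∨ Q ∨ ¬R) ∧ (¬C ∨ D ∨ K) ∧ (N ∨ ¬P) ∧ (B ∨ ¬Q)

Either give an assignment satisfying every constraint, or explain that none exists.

K = True; C = True; R = False; D = True; Q = False; B = False; P = False; N = False

Unit clause (¬Q) forces Q = False.
In (¬P ∨ Q) only ¬P is left, so P = False.
In (Q ∨ ¬R) only ¬R is left, so R = False.
In (¬N ∨ Q) only ¬N is left, so N = False.
In (C ∨ R) only C is left, so C = True.
Set K = True.
Set D = True.
  then (¬B ∨ ¬D ∨ ¬K) forces B = False.
All clauses satisfied.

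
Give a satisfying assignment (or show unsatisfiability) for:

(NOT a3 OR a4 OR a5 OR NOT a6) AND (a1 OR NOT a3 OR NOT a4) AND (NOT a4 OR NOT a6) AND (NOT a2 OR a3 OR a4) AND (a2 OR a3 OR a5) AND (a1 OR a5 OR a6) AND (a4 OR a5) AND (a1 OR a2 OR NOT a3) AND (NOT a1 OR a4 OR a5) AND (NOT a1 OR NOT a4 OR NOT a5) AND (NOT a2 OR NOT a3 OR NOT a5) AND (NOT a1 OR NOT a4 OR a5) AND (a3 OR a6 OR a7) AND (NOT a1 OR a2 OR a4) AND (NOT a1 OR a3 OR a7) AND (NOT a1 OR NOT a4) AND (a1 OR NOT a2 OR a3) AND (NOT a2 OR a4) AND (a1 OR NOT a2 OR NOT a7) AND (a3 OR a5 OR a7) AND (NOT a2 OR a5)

Try a1 = True:
  (NOT a1 OR NOT a4) forces a4 = False.
  (a4 OR a5) forces a5 = True.
  (NOT a1 OR a2 OR a4) forces a2 = True.
  clause (NOT a2 OR a4) is falsified — backtrack.
So a1 = False.
Set a2 = False.
  then (a1 OR a2 OR NOT a3) forces a3 = False.
  then (a2 OR a3 OR a5) forces a5 = True.
Set a4 = False.
Set a6 = True.
Set a7 = True.
All clauses satisfied.

a1: False; a2: False; a3: False; a4: False; a5: True; a6: True; a7: True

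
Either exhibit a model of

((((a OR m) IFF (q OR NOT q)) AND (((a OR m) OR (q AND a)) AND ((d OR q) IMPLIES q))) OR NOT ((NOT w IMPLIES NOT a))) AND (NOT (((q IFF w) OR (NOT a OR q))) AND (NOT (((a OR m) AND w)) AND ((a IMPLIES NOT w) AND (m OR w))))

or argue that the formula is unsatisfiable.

Case a = True: the formula simplifies to (((q OR NOT q) AND ((d OR q) IMPLIES q)) OR NOT w) AND (NOT (((q IFF w) OR q)) AND (NOT w AND (NOT w AND (m OR w)))).
  w = True: the conjunct NOT w is False.
  w = False: simplifies to NOT ((NOT q OR q)) AND m.
    q = True: the conjunct NOT ((NOT q OR q)) becomes NOT ((False OR True)) = False.
    q = False: the conjunct NOT ((NOT q OR q)) becomes NOT ((True OR False)) = False.
Case a = False: the conjunct NOT (((q IFF w) OR (NOT a OR q))) becomes NOT (((q IFF w) OR True)) = False.
Both cases fail — unsatisfiable.

UNSATISFIABLE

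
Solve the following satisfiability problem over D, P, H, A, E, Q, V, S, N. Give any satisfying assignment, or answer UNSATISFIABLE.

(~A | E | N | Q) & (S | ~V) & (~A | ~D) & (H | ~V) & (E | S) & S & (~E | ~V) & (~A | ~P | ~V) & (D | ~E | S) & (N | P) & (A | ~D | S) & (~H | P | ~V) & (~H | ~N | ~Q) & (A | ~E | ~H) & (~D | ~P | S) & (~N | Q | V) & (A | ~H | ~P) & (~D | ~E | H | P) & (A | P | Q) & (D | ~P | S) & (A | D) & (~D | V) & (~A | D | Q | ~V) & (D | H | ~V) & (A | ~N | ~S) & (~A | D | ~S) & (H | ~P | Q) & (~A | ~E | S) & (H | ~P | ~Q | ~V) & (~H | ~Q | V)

Case D = True:
  (~A | ~D) forces A = False.
  (S) forces S = True.
  (~D | V) forces V = True.
  (H | ~V) forces H = True.
  (~E | ~V) forces E = False.
  (~H | P | ~V) forces P = True.
  Clause (A | ~H | ~P) is falsified — contradiction.
Case D = False:
  (S) forces S = True.
  (A | D) forces A = True.
  Clause (~A | D | ~S) is falsified — contradiction.
Both cases fail, so the formula is unsatisfiable.

Unsatisfiable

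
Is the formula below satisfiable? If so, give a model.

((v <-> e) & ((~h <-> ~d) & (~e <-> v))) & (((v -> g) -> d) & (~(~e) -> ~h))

UNSATISFIABLE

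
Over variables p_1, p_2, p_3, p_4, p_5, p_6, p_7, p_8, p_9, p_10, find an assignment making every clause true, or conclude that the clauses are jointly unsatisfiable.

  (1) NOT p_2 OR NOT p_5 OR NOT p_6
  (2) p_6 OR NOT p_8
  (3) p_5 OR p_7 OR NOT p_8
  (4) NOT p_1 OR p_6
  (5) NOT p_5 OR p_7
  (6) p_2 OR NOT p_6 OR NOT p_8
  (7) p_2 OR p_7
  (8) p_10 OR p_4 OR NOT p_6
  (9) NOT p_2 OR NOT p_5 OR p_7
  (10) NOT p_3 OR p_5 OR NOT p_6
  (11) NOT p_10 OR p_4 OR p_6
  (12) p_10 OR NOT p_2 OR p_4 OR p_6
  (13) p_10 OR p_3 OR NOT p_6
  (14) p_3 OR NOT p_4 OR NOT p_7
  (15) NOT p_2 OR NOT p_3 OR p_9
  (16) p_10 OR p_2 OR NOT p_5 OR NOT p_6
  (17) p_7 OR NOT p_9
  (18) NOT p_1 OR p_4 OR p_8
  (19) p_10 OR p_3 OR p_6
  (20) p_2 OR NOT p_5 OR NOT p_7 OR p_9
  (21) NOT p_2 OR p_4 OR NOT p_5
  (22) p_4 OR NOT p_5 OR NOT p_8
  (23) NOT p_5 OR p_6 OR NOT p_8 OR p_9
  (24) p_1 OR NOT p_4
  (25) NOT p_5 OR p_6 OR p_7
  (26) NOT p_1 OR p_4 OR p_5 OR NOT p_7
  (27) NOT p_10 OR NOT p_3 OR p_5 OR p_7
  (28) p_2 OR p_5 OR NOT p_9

Set p_1 = False.
  then (p_1 OR NOT p_4) forces p_4 = False.
Set p_2 = False.
  then (p_2 OR p_7) forces p_7 = True.
Set p_3 = True.
Set p_5 = True.
  then (p_2 OR NOT p_5 OR NOT p_7 OR p_9) forces p_9 = True.
  then (p_4 OR NOT p_5 OR NOT p_8) forces p_8 = False.
Set p_6 = True.
  then (p_10 OR p_4 OR NOT p_6) forces p_10 = True.
All clauses satisfied.

p_1 = False, p_2 = False, p_3 = True, p_4 = False, p_5 = True, p_6 = True, p_7 = True, p_8 = False, p_9 = True, p_10 = True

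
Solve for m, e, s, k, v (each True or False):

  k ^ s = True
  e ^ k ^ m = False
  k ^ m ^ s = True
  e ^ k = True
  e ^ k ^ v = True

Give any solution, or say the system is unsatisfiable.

No satisfying assignment exists.

Adding constraints 1, 2, 3, 4 mod 2: every variable appears an even number of times on the left, so the left side is 0.
But the right sides sum to 1 (mod 2). 0 ≠ 1 — the system is inconsistent.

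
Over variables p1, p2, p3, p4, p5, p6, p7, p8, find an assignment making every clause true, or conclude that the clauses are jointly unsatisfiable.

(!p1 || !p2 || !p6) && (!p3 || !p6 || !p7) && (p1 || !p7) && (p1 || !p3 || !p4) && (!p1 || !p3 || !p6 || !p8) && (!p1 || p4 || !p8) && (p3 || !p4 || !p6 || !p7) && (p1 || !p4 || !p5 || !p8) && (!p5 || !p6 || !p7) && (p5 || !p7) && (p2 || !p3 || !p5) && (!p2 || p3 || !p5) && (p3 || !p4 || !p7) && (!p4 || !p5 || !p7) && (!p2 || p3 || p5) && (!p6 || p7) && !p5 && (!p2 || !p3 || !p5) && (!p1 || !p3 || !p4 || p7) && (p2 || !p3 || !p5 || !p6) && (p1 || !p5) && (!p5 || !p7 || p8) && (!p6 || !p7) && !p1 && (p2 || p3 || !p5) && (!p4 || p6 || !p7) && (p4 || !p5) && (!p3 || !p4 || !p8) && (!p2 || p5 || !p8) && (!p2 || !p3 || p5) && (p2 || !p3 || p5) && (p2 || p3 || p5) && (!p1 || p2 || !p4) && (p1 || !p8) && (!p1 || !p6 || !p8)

The formula is unsatisfiable.

Case p2 = True:
  (!p5) forces p5 = False.
  (p5 || !p7) forces p7 = False.
  (!p2 || p3 || p5) forces p3 = True.
  Clause (!p2 || !p3 || p5) is falsified — contradiction.
Case p2 = False:
  (!p5) forces p5 = False.
  (p5 || !p7) forces p7 = False.
  (!p6 || p7) forces p6 = False.
  (!p1) forces p1 = False.
  (p2 || !p3 || p5) forces p3 = False.
  Clause (p2 || p3 || p5) is falsified — contradiction.
Both cases fail, so the formula is unsatisfiable.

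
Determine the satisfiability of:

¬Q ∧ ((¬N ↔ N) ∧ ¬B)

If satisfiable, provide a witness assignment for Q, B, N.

The conjunct ¬N ↔ N is unsatisfiable on its own:
  N=F: evaluates to False.
  N=T: evaluates to False.
So the whole conjunction is unsatisfiable.

No satisfying assignment exists.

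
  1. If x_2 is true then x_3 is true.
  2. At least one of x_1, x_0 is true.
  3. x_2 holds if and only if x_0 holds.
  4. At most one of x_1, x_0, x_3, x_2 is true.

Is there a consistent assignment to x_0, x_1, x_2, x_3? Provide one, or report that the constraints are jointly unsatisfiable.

x_0=F; x_1=T; x_2=F; x_3=F

  (1) x_2=F ⇒ x_3: vacuous ✓
  (2) {x_1, x_0}: 1 true — at least one ✓
  (3) x_2=F, x_0=F — same ✓
  (4) {x_1, x_0, x_3, x_2}: 1 true — at most one ✓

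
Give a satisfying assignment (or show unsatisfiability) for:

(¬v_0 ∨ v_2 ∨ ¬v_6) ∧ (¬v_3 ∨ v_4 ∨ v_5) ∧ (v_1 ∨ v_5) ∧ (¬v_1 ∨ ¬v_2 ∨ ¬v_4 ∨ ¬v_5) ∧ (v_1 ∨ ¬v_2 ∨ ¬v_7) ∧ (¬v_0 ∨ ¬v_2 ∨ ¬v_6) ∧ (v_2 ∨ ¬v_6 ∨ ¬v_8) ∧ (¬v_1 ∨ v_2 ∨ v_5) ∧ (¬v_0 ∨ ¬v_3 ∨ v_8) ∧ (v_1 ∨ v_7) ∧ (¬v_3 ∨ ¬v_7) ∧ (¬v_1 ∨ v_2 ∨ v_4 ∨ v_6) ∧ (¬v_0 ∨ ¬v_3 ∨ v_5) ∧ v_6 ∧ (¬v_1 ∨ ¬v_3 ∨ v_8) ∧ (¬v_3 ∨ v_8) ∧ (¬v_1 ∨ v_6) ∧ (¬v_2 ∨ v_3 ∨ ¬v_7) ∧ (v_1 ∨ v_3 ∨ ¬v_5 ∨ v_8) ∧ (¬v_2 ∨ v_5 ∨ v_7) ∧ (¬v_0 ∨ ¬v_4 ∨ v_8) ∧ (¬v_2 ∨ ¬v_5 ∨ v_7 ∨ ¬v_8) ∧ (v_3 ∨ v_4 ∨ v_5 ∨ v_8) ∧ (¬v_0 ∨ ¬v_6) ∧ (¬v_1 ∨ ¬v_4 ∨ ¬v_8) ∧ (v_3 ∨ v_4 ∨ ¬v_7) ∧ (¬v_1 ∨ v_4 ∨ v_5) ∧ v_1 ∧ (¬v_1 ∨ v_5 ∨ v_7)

v_0 = False; v_1 = True; v_2 = True; v_3 = False; v_4 = False; v_5 = True; v_6 = True; v_7 = False; v_8 = False

Unit clause (v_6) forces v_6 = True.
In (¬v_0 ∨ ¬v_6) only ¬v_0 is left, so v_0 = False.
Unit clause (v_1) forces v_1 = True.
Set v_2 = True.
Try v_3 = True:
  (¬v_3 ∨ ¬v_7) forces v_7 = False.
  (¬v_1 ∨ ¬v_3 ∨ v_8) forces v_8 = True.
  (¬v_2 ∨ v_5 ∨ v_7) forces v_5 = True.
  clause (¬v_2 ∨ ¬v_5 ∨ v_7 ∨ ¬v_8) is falsified — backtrack.
So v_3 = False.
  then (¬v_2 ∨ v_3 ∨ ¬v_7) forces v_7 = False.
  then (¬v_2 ∨ v_5 ∨ v_7) forces v_5 = True.
  then (¬v_2 ∨ ¬v_5 ∨ v_7 ∨ ¬v_8) forces v_8 = False.
  then (¬v_1 ∨ ¬v_2 ∨ ¬v_4 ∨ ¬v_5) forces v_4 = False.
All clauses satisfied.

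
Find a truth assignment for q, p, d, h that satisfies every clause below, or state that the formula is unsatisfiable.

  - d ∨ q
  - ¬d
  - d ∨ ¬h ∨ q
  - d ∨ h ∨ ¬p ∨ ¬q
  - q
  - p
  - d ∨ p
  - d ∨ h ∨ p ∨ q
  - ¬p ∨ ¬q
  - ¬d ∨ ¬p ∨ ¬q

Case q = True:
  (¬d) forces d = False.
  (p) forces p = True.
  Clause (¬p ∨ ¬q) is falsified — contradiction.
Case q = False:
  Clause (q) is falsified — contradiction.
Both cases fail, so the formula is unsatisfiable.

Unsatisfiable — no assignment works.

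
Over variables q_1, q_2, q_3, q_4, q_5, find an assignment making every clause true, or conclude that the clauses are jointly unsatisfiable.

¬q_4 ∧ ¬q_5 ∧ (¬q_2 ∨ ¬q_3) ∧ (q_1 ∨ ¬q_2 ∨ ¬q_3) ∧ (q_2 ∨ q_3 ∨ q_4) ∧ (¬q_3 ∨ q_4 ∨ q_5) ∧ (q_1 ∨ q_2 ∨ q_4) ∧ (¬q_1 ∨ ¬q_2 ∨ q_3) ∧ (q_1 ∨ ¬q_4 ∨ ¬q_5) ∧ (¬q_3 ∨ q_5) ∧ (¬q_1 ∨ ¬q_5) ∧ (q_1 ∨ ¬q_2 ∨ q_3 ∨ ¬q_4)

Unit clause (¬q_4) forces q_4 = False.
Unit clause (¬q_5) forces q_5 = False.
In (¬q_3 ∨ q_4 ∨ q_5) only ¬q_3 is left, so q_3 = False.
In (q_2 ∨ q_3 ∨ q_4) only q_2 is left, so q_2 = True.
In (¬q_1 ∨ ¬q_2 ∨ q_3) only ¬q_1 is left, so q_1 = False.
All clauses satisfied.

q_1=F, q_2=T, q_3=F, q_4=F, q_5=F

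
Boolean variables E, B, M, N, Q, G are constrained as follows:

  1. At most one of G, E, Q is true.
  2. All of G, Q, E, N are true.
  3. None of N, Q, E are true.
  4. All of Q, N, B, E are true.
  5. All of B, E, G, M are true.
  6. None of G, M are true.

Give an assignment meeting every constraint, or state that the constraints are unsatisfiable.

Case E = True:
  Constraint (3) is violated (E=T) — contradiction.
Case E = False:
  Constraint (2) is violated (E=F) — contradiction.
Both cases fail — unsatisfiable.

The formula is unsatisfiable.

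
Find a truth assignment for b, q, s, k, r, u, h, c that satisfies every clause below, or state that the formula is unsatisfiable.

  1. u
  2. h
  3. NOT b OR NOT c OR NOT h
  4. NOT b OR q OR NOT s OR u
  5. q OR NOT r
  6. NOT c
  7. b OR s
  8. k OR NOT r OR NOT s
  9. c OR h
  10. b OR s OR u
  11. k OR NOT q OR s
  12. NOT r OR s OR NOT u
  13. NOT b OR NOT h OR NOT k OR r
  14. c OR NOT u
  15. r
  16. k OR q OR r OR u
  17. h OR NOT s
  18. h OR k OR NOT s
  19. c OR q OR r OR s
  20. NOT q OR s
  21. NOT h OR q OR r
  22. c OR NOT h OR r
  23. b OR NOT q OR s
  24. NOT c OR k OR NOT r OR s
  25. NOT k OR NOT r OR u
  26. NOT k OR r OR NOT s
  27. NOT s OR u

Case c = True:
  Clause (NOT c) is falsified — contradiction.
Case c = False:
  (u) forces u = True.
  Clause (c OR NOT u) is falsified — contradiction.
Both cases fail, so the formula is unsatisfiable.

No satisfying assignment exists.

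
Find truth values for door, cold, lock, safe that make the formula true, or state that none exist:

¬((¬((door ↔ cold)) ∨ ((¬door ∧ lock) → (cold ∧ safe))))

door: False, cold: False, lock: True, safe: True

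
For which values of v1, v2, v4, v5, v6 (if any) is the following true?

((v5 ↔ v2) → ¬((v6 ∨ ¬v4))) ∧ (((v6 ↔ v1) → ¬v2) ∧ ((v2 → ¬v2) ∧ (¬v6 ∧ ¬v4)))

v1 = False; v2 = False; v4 = False; v5 = True; v6 = False

  (v5 ↔ v2) → ¬((v6 ∨ ¬v4)) = True
    v5 ↔ v2 = False
    ¬((v6 ∨ ¬v4)) = False
      v6 ∨ ¬v4 = True
        ¬v4 = True
  ((v6 ↔ v1) → ¬v2) ∧ ((v2 → ¬v2) ∧ (¬v6 ∧ ¬v4)) = True
    (v6 ↔ v1) → ¬v2 = True
      v6 ↔ v1 = True
      ¬v2 = True
    (v2 → ¬v2) ∧ (¬v6 ∧ ¬v4) = True
      v2 → ¬v2 = True
        ¬v2 = True
      ¬v6 ∧ ¬v4 = True
        ¬v6 = True
        ¬v4 = True
Both conjuncts True, so the formula holds.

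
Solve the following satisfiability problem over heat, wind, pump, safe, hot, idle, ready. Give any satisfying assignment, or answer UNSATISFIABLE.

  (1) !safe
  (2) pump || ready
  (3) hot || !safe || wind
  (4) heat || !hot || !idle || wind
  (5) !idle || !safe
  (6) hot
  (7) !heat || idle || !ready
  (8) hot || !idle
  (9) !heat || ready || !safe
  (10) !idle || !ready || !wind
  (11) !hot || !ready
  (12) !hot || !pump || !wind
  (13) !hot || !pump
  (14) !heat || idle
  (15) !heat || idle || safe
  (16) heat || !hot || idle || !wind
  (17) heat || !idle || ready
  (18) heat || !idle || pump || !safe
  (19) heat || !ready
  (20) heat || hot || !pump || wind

Unsatisfiable — no assignment works.

Case safe = True:
  Clause (!safe) is falsified — contradiction.
Case safe = False:
  (hot) forces hot = True.
  (!hot || !ready) forces ready = False.
  (pump || ready) forces pump = True.
  Clause (!hot || !pump) is falsified — contradiction.
Both cases fail, so the formula is unsatisfiable.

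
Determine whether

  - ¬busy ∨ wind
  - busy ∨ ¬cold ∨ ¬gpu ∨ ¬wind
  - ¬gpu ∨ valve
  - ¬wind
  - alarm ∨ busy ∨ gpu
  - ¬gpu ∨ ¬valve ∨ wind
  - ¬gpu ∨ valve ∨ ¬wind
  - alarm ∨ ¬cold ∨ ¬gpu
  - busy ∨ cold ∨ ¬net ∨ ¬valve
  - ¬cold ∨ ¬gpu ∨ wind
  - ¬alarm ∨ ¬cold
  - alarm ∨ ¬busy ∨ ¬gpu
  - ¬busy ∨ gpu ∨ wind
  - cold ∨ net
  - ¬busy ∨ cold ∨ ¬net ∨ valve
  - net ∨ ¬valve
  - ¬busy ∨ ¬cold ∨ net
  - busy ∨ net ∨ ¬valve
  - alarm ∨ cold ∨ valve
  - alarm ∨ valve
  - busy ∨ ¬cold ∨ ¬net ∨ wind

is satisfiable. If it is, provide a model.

Unit clause (¬wind) forces wind = False.
In (¬busy ∨ wind) only ¬busy is left, so busy = False.
Try gpu = True:
  (¬gpu ∨ valve) forces valve = True.
  clause (¬gpu ∨ ¬valve ∨ wind) is falsified — backtrack.
So gpu = False.
  then (alarm ∨ busy ∨ gpu) forces alarm = True.
  then (¬alarm ∨ ¬cold) forces cold = False.
  then (cold ∨ net) forces net = True.
  then (busy ∨ cold ∨ ¬net ∨ ¬valve) forces valve = False.
All clauses satisfied.

gpu = False, busy = False, alarm = True, valve = False, cold = False, wind = False, net = True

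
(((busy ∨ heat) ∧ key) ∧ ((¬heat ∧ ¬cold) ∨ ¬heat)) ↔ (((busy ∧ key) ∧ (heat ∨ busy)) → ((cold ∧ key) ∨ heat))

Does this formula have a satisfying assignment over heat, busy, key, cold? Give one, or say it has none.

heat=F; busy=T; key=T; cold=T

  (((busy ∨ heat) ∧ key) ∧ ((¬heat ∧ ¬cold) ∨ ¬heat)) ↔ (((busy ∧ key) ∧ (heat ∨ busy)) → ((cold ∧ key) ∨ heat)) = True
    ((busy ∨ heat) ∧ key) ∧ ((¬heat ∧ ¬cold) ∨ ¬heat) = True
      (busy ∨ heat) ∧ key = True
        busy ∨ heat = True
      (¬heat ∧ ¬cold) ∨ ¬heat = True
        ¬heat ∧ ¬cold = False
          ¬heat = True
          ¬cold = False
        ¬heat = True
    ((busy ∧ key) ∧ (heat ∨ busy)) → ((cold ∧ key) ∨ heat) = True
      (busy ∧ key) ∧ (heat ∨ busy) = True
        busy ∧ key = True
        heat ∨ busy = True
      (cold ∧ key) ∨ heat = True
        cold ∧ key = True
The formula evaluates to True.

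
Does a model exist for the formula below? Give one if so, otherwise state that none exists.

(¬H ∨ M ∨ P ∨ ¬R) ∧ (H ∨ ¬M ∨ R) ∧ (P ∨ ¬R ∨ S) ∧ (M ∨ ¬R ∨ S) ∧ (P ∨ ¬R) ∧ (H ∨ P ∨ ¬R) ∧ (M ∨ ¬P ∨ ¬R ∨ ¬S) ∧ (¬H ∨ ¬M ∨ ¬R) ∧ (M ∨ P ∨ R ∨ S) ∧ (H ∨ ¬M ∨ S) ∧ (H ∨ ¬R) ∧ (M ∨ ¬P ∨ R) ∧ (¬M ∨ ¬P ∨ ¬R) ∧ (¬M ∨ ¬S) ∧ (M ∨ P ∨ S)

Try R = True:
  (P ∨ ¬R) forces P = True.
  (H ∨ ¬R) forces H = True.
  (¬H ∨ ¬M ∨ ¬R) forces M = False.
  (M ∨ ¬R ∨ S) forces S = True.
  clause (M ∨ ¬P ∨ ¬R ∨ ¬S) is falsified — backtrack.
So R = False.
Set S = False.
Set H = True.
Set M = True.
Set P = True.
All clauses satisfied.

R = False, S = False, H = True, M = True, P = True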